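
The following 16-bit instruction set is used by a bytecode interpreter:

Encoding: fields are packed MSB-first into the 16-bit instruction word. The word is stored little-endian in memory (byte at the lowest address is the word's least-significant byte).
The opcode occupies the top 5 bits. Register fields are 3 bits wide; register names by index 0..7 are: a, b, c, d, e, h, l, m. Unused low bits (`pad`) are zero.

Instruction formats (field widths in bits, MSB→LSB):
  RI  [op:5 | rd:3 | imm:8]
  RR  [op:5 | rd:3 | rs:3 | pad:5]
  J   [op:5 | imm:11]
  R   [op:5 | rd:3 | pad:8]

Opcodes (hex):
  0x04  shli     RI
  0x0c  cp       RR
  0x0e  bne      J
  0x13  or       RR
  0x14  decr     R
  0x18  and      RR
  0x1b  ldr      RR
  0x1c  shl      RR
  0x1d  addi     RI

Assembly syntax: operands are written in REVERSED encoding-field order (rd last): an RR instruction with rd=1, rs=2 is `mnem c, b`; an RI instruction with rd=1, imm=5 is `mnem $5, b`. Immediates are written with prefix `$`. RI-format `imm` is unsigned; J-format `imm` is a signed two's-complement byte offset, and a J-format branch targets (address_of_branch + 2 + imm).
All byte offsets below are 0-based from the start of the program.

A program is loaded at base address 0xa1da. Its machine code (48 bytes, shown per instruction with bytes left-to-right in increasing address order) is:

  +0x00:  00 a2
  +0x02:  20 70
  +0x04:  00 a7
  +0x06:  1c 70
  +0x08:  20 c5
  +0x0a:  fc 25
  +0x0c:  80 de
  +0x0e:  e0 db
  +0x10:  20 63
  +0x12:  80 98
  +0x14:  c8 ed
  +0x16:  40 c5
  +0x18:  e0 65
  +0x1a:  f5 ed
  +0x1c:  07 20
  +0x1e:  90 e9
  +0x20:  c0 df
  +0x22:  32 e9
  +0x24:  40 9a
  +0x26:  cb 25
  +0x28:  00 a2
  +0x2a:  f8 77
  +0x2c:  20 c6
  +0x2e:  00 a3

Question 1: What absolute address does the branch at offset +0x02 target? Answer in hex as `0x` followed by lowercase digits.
0xa1fe

off 0x02: read 20 70 as little → 0x7020
  op=0x7020>>11=0xe ⇒ bne (J)
  imm: (w>>0)&0x7ff=0x20 → $32
  target = base 0xa1da + off 0x02 + 2 + imm 32 = 0xa1fe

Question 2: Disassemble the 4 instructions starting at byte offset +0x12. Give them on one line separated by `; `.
off 0x12: read 80 98 as little → 0x9880
  top 5b → 0x13 → or [RR]
  rd: (w>>8)&0x7=0x0 → a
  rs: (w>>5)&0x7=0x4 → e
off 0x14: read c8 ed as little → 0xedc8
  top 5b → 0x1d → addi [RI]
  rd: (w>>8)&0x7=0x5 → h
  imm: (w>>0)&0xff=0xc8 → $200
off 0x16: read 40 c5 as little → 0xc540
  top 5b → 0x18 → and [RR]
  rd: (w>>8)&0x7=0x5 → h
  rs: (w>>5)&0x7=0x2 → c
off 0x18: read e0 65 as little → 0x65e0
  top 5b → 0xc → cp [RR]
  rd: (w>>8)&0x7=0x5 → h
  rs: (w>>5)&0x7=0x7 → m

or e, a; addi $200, h; and c, h; cp m, h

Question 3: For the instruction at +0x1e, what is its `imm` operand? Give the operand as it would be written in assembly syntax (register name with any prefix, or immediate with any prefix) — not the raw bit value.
$144

off 0x1e: read 90 e9 as little → 0xe990
  opcode bits[15:11]=0x1d: addi/RI
  rd: (w>>8)&0x7=0x1 → b
  imm: (w>>0)&0xff=0x90 → $144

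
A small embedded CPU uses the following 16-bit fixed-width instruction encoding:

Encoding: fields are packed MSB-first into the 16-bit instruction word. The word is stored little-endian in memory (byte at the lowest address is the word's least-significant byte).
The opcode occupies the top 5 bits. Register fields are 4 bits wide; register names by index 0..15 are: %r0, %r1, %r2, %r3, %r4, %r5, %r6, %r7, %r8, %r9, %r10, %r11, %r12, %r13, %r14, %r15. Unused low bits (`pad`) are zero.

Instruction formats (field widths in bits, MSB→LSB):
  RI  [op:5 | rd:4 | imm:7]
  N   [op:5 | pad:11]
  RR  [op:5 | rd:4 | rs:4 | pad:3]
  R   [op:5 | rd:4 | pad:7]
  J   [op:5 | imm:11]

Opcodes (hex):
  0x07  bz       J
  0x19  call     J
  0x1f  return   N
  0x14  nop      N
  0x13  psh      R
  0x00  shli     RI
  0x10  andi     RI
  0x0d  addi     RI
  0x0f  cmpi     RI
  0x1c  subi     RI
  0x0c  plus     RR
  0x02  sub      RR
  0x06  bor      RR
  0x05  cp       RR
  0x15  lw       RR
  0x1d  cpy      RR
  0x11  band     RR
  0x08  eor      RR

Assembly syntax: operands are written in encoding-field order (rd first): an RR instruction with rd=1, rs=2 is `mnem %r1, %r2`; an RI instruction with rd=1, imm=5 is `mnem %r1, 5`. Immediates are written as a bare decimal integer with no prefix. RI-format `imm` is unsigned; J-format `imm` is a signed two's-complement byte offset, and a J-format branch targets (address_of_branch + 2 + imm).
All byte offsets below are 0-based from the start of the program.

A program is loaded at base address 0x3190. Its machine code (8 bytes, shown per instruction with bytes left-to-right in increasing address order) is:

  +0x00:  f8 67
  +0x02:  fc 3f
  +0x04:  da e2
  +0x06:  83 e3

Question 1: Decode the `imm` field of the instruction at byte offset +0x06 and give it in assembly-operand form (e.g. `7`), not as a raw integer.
+0x06: 83 e3 ⇒ word 0xe383 (little)
  top 5b → 0x1c → subi [RI]
  rd: (w>>7)&0xf=0x7 → %r7
  imm: (w>>0)&0x7f=0x3 → 3

3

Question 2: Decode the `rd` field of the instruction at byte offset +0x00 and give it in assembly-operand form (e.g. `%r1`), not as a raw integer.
+0x00: f8 67 ⇒ word 0x67f8 (little)
  opcode bits[15:11]=0xc: plus/RR
  rd: (w>>7)&0xf=0xf → %r15
  rs: (w>>3)&0xf=0xf → %r15

%r15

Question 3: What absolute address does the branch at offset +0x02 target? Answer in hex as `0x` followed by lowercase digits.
0x3190

[02] fc 3f → 0x3ffc
  op=0x3ffc>>11=0x7 ⇒ bz (J)
  imm@[10:0]=0x7fc (s11→-4) ⇒ -4
  target = base 0x3190 + off 0x02 + 2 + imm -4 = 0x3190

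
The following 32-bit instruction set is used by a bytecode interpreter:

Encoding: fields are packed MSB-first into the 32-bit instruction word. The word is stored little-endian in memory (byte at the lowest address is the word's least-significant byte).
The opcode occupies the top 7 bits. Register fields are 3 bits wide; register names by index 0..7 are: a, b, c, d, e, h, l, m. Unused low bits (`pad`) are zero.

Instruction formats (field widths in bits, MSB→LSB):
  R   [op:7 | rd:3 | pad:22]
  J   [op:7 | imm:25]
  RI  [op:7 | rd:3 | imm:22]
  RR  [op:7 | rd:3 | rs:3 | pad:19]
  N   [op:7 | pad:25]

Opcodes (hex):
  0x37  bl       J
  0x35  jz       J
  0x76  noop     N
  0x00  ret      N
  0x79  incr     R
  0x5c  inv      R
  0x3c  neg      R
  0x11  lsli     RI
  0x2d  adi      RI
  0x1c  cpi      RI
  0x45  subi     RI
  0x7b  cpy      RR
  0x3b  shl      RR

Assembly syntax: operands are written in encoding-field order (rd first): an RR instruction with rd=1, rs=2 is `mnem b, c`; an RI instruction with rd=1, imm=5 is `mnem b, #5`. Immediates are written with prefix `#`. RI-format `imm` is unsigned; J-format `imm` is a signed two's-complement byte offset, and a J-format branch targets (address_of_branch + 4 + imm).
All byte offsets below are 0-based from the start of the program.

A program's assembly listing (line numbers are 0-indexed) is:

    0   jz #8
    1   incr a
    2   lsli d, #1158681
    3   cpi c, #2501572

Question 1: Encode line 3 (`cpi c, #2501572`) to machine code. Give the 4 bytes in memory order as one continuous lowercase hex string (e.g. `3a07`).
c42ba638

L3: cpi op=0x1c:7|rd=2:3|imm=2501572:22 ⇒ 0x38a62bc4 ⇒ little c4 2b a6 38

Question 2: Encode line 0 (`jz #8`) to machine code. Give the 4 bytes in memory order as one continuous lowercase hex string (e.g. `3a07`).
0. jz fields op=0x35:7|imm=8:25 → word 6a000008h → 08 00 00 6a

0800006a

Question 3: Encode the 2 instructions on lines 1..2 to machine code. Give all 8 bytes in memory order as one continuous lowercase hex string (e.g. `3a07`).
000000f219aed122

L1: incr op=0x79:7|rd=0:3|pad=0:22 ⇒ 0xf2000000 ⇒ little 00 00 00 f2
L2: lsli op=0x11:7|rd=3:3|imm=1158681:22 ⇒ 0x22d1ae19 ⇒ little 19 ae d1 22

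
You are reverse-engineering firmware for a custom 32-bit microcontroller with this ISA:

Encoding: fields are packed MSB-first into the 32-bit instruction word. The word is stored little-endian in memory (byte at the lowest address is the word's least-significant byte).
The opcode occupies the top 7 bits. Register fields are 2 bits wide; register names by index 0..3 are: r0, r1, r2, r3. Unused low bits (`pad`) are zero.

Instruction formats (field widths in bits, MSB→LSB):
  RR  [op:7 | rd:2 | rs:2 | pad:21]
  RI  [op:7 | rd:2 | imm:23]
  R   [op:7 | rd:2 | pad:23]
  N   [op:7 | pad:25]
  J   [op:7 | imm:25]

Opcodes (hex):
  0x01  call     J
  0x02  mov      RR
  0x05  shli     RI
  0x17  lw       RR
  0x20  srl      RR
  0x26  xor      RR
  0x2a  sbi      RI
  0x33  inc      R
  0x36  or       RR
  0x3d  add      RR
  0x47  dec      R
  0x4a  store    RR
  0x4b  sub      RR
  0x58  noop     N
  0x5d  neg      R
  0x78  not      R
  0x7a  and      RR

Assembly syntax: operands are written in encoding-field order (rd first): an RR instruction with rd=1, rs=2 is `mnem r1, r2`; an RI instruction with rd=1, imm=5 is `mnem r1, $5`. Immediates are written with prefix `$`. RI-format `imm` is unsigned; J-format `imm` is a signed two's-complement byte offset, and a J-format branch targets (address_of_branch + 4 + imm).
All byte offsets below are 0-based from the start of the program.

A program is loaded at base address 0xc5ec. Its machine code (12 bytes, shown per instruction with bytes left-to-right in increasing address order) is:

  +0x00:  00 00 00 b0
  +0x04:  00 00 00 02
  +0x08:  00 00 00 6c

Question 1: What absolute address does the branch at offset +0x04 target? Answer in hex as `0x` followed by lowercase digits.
off 0x04: read 00 00 00 02 as little → 0x02000000
  op=0x02000000>>25=0x1 ⇒ call (J)
  [24:0] imm=0 = $0
  target = base 0xc5ec + off 0x04 + 4 + imm 0 = 0xc5f4

0xc5f4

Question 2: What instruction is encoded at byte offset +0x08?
or r0, r0

@+08  little-endian(00 00 00 6c) = 0x6c000000
  opcode bits[31:25]=0x36: or/RR
  rd@[24:23]=0x0 ⇒ r0
  rs@[22:21]=0x0 ⇒ r0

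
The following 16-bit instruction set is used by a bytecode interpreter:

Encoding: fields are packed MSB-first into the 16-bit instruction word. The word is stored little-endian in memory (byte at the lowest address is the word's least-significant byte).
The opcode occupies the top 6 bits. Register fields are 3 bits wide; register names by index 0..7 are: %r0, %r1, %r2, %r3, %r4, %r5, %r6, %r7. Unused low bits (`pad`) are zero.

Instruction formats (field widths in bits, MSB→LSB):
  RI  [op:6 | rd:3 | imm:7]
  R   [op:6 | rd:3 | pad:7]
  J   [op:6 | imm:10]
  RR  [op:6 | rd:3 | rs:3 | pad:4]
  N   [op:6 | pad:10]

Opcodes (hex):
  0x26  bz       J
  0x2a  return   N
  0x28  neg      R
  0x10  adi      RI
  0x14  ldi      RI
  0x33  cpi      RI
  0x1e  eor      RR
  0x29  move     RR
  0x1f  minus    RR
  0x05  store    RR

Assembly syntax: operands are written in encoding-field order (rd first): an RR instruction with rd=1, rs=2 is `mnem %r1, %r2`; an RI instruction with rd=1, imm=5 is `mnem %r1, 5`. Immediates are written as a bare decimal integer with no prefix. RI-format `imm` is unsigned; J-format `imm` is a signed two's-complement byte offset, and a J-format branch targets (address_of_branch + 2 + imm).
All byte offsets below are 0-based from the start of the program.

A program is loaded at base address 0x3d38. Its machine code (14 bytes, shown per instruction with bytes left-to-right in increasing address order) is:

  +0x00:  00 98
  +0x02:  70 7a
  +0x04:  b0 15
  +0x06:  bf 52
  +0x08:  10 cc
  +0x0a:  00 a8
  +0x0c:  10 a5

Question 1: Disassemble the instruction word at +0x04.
store %r3, %r3

[04] b0 15 → 0x15b0
  opcode bits[15:10]=0x5: store/RR
  [9:7] rd=3 = %r3
  [6:4] rs=3 = %r3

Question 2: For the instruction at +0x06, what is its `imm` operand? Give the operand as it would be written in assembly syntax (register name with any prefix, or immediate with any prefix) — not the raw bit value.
[06] bf 52 → 0x52bf
  op=0x52bf>>10=0x14 ⇒ ldi (RI)
  rd: (w>>7)&0x7=0x5 → %r5
  imm: (w>>0)&0x7f=0x3f → 63

63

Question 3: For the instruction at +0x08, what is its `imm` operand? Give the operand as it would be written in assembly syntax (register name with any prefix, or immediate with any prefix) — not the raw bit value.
+0x08: 10 cc ⇒ word 0xcc10 (little)
  opcode bits[15:10]=0x33: cpi/RI
  [9:7] rd=0 = %r0
  [6:0] imm=16 = 16

16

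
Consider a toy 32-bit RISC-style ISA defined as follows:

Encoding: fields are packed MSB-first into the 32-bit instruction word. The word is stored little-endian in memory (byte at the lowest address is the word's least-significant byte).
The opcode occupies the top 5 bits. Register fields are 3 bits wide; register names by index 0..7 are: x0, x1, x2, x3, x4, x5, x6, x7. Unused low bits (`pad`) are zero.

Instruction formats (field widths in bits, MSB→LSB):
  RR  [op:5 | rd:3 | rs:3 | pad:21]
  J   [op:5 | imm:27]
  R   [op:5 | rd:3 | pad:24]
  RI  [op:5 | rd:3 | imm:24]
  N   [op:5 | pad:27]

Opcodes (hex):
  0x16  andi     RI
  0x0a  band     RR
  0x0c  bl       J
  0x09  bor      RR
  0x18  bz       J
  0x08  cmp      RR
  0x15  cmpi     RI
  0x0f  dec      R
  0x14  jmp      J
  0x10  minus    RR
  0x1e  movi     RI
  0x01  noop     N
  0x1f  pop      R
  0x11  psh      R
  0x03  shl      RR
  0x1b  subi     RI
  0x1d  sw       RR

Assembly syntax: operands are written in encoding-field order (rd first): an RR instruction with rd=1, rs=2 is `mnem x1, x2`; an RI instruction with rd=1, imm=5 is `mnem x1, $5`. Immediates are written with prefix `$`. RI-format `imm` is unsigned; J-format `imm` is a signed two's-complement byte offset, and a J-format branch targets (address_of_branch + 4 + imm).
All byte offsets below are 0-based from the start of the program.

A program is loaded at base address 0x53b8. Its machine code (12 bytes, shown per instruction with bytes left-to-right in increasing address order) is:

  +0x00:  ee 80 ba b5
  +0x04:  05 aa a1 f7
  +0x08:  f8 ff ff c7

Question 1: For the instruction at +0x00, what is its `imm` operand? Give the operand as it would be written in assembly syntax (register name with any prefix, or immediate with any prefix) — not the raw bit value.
$12222702

@+00  little-endian(ee 80 ba b5) = 0xb5ba80ee
  op=0xb5ba80ee>>27=0x16 ⇒ andi (RI)
  rd: (w>>24)&0x7=0x5 → x5
  imm: (w>>0)&0xffffff=0xba80ee → $12222702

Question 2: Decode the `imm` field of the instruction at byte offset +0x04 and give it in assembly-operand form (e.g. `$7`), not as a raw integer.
$10594821

off 0x04: read 05 aa a1 f7 as little → 0xf7a1aa05
  opcode bits[31:27]=0x1e: movi/RI
  [26:24] rd=7 = x7
  [23:0] imm=10594821 = $10594821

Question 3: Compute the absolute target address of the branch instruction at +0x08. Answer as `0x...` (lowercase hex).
+0x08: f8 ff ff c7 ⇒ word 0xc7fffff8 (little)
  top 5b → 0x18 → bz [J]
  imm: (w>>0)&0x7ffffff=0x7fffff8 (s27→-8) → $-8
  target = base 0x53b8 + off 0x08 + 4 + imm -8 = 0x53bc

0x53bc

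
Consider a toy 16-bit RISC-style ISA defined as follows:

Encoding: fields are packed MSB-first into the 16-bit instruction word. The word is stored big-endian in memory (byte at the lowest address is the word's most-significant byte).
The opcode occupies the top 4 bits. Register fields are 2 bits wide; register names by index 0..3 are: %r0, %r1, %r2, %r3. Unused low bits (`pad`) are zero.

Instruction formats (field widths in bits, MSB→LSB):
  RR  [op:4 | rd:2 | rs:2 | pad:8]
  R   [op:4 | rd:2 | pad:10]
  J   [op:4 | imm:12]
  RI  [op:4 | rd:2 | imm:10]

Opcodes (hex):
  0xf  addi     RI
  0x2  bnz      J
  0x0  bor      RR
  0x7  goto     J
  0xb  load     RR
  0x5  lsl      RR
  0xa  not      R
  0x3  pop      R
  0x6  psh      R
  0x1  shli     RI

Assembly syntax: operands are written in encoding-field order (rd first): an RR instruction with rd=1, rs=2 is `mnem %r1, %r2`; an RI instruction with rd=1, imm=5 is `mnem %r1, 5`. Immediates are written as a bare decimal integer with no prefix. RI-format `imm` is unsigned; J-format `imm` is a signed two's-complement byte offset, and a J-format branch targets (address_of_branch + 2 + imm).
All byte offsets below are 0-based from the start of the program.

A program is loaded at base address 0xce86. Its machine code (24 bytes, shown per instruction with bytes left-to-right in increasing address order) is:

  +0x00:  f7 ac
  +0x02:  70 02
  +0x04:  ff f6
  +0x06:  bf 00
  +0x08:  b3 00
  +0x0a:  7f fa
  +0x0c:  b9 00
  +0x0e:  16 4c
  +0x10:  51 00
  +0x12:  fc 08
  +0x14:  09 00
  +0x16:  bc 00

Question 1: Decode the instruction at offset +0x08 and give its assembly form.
load %r0, %r3

+0x08: b3 00 ⇒ word 0xb300 (big)
  opcode bits[15:12]=0xb: load/RR
  [11:10] rd=0 = %r0
  [9:8] rs=3 = %r3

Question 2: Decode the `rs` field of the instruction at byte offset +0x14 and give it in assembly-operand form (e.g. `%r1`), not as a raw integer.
%r1

off 0x14: read 09 00 as big → 0x0900
  top 4b → 0x0 → bor [RR]
  rd@[11:10]=0x2 ⇒ %r2
  rs@[9:8]=0x1 ⇒ %r1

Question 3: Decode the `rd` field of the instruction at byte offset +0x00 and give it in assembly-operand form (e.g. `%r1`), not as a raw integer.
%r1

+0x00: f7 ac ⇒ word 0xf7ac (big)
  top 4b → 0xf → addi [RI]
  rd@[11:10]=0x1 ⇒ %r1
  imm@[9:0]=0x3ac ⇒ 940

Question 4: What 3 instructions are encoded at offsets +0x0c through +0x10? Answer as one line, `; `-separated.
load %r2, %r1; shli %r1, 588; lsl %r0, %r1

+0x0c: b9 00 ⇒ word 0xb900 (big)
  opcode bits[15:12]=0xb: load/RR
  rd: (w>>10)&0x3=0x2 → %r2
  rs: (w>>8)&0x3=0x1 → %r1
+0x0e: 16 4c ⇒ word 0x164c (big)
  opcode bits[15:12]=0x1: shli/RI
  rd: (w>>10)&0x3=0x1 → %r1
  imm: (w>>0)&0x3ff=0x24c → 588
+0x10: 51 00 ⇒ word 0x5100 (big)
  opcode bits[15:12]=0x5: lsl/RR
  rd: (w>>10)&0x3=0x0 → %r0
  rs: (w>>8)&0x3=0x1 → %r1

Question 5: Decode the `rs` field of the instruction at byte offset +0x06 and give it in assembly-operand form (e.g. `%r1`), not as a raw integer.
+0x06: bf 00 ⇒ word 0xbf00 (big)
  opcode bits[15:12]=0xb: load/RR
  rd: (w>>10)&0x3=0x3 → %r3
  rs: (w>>8)&0x3=0x3 → %r3

%r3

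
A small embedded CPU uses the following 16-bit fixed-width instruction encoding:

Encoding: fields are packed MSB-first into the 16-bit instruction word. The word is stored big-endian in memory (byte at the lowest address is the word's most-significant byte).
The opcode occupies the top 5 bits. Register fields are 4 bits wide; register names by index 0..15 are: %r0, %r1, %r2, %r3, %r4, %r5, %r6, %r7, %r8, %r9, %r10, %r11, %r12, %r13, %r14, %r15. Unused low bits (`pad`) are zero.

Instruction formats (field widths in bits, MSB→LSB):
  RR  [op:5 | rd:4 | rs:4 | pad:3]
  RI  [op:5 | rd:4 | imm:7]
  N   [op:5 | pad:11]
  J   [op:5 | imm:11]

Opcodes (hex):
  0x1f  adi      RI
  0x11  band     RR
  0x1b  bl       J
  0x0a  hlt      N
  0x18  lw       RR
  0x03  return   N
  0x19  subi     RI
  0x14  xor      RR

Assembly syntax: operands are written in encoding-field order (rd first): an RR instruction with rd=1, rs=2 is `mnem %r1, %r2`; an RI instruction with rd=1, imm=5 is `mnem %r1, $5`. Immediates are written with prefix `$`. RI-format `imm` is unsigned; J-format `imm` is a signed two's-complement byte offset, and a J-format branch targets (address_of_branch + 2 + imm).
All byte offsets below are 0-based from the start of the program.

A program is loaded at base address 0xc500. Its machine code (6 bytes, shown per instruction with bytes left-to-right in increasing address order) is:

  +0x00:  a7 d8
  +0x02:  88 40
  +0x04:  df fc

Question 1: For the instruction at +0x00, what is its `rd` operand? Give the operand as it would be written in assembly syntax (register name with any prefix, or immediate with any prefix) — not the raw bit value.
%r15

+0x00: a7 d8 ⇒ word 0xa7d8 (big)
  op=0xa7d8>>11=0x14 ⇒ xor (RR)
  [10:7] rd=15 = %r15
  [6:3] rs=11 = %r11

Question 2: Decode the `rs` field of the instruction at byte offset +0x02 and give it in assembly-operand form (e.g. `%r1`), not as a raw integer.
%r8

@+02  big-endian(88 40) = 0x8840
  top 5b → 0x11 → band [RR]
  [10:7] rd=0 = %r0
  [6:3] rs=8 = %r8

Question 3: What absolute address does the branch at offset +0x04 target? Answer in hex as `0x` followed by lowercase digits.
0xc502

+0x04: df fc ⇒ word 0xdffc (big)
  op=0xdffc>>11=0x1b ⇒ bl (J)
  imm: (w>>0)&0x7ff=0x7fc (s11→-4) → $-4
  target = base 0xc500 + off 0x04 + 2 + imm -4 = 0xc502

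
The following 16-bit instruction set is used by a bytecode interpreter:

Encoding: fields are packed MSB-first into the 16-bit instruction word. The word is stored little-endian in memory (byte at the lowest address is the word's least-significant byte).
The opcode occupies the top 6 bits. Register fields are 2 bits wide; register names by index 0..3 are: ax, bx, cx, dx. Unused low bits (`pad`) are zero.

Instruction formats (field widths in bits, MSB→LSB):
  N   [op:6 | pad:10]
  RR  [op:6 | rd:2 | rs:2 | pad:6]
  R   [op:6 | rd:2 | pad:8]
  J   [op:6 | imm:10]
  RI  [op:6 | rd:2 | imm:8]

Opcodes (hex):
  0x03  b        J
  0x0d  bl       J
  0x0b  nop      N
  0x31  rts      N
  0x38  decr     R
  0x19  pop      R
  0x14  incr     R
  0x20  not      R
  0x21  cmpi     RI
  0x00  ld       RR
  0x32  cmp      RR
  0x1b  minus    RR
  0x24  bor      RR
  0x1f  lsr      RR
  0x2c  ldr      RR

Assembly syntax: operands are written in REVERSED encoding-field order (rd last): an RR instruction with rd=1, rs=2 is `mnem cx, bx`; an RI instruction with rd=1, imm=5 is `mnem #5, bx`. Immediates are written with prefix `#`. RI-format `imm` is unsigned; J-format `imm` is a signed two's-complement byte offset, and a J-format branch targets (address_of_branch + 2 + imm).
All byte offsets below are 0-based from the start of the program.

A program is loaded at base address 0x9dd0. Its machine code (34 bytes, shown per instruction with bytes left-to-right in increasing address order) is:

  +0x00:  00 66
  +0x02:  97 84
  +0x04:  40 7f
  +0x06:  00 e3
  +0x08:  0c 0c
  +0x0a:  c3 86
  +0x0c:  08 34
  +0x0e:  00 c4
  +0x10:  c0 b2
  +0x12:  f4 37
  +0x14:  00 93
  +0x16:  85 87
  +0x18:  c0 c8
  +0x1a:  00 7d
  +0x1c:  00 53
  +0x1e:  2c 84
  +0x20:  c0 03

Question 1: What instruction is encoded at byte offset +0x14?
bor ax, dx

off 0x14: read 00 93 as little → 0x9300
  top 6b → 0x24 → bor [RR]
  rd: (w>>8)&0x3=0x3 → dx
  rs: (w>>6)&0x3=0x0 → ax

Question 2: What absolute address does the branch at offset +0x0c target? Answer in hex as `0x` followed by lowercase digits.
0x9de6

off 0x0c: read 08 34 as little → 0x3408
  opcode bits[15:10]=0xd: bl/J
  [9:0] imm=8 = #8
  target = base 0x9dd0 + off 0x0c + 2 + imm 8 = 0x9de6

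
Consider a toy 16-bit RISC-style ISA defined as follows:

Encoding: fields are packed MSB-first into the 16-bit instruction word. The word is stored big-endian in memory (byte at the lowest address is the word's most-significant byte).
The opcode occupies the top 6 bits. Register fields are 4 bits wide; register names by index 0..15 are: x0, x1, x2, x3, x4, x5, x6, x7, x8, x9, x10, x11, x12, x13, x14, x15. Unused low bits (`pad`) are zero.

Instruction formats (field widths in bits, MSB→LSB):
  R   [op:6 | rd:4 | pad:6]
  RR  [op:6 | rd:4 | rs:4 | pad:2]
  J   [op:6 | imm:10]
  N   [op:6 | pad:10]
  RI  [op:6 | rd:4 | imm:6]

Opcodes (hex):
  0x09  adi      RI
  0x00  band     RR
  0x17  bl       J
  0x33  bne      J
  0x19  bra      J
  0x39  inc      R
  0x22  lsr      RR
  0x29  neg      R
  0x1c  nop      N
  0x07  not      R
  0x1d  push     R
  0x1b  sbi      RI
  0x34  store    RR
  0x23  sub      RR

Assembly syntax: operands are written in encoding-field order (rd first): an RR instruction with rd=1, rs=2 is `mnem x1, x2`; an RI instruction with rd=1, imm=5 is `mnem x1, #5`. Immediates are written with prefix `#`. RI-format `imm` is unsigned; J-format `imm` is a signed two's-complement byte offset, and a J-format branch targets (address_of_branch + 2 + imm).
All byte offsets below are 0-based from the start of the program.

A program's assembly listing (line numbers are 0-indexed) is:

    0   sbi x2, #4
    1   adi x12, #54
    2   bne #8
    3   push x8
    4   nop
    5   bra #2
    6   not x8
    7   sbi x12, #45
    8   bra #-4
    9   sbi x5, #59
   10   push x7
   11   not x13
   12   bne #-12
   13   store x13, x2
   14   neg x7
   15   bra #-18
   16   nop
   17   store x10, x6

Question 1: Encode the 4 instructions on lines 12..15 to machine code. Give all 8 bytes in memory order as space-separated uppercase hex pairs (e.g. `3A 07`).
line 12 (bne): pack op=0x33:6|imm=-12:10 = 0xcff4; big→ cf f4
line 13 (store): pack op=0x34:6|rd=13:4|rs=2:4|pad=0:2 = 0xd348; big→ d3 48
line 14 (neg): pack op=0x29:6|rd=7:4|pad=0:6 = 0xa5c0; big→ a5 c0
line 15 (bra): pack op=0x19:6|imm=-18:10 = 0x67ee; big→ 67 ee

CF F4 D3 48 A5 C0 67 EE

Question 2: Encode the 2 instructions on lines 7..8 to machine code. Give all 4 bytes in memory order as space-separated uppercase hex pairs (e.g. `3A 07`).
6F 2D 67 FC

7. sbi fields op=0x1b:6|rd=12:4|imm=45:6 → word 6f2dh → 6f 2d
8. bra fields op=0x19:6|imm=-4:10 → word 67fch → 67 fc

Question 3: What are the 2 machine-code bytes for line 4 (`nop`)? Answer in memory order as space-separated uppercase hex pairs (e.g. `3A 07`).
70 00

line 4 (nop): pack op=0x1c:6|pad=0:10 = 0x7000; big→ 70 00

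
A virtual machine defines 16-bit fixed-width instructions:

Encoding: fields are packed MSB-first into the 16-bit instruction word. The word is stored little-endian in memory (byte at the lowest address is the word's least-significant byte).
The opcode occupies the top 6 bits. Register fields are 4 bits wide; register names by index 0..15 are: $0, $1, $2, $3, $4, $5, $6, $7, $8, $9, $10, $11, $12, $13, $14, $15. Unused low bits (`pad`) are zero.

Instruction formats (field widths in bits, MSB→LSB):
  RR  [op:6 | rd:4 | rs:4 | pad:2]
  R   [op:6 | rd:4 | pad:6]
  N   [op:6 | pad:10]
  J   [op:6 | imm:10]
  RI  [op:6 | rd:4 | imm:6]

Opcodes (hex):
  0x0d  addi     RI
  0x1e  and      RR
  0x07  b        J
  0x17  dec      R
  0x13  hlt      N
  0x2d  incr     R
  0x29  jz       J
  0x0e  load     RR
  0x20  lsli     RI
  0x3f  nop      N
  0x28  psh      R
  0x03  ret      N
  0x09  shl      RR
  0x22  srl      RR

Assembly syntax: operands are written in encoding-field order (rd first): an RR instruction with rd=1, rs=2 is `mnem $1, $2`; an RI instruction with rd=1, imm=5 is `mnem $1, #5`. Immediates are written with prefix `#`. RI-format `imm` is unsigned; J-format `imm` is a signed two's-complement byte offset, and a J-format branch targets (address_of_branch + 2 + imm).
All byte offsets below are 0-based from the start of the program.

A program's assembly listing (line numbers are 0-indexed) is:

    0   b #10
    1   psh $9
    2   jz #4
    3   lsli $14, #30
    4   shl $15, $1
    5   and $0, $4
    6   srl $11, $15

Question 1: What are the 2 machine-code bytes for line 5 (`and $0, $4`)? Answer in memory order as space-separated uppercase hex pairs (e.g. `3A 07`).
line 5 (and): pack op=0x1e:6|rd=0:4|rs=4:4|pad=0:2 = 0x7810; little→ 10 78

10 78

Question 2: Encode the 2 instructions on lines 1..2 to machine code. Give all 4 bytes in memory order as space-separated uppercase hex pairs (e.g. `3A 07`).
40 A2 04 A4

L1: psh op=0x28:6|rd=9:4|pad=0:6 ⇒ 0xa240 ⇒ little 40 a2
L2: jz op=0x29:6|imm=4:10 ⇒ 0xa404 ⇒ little 04 a4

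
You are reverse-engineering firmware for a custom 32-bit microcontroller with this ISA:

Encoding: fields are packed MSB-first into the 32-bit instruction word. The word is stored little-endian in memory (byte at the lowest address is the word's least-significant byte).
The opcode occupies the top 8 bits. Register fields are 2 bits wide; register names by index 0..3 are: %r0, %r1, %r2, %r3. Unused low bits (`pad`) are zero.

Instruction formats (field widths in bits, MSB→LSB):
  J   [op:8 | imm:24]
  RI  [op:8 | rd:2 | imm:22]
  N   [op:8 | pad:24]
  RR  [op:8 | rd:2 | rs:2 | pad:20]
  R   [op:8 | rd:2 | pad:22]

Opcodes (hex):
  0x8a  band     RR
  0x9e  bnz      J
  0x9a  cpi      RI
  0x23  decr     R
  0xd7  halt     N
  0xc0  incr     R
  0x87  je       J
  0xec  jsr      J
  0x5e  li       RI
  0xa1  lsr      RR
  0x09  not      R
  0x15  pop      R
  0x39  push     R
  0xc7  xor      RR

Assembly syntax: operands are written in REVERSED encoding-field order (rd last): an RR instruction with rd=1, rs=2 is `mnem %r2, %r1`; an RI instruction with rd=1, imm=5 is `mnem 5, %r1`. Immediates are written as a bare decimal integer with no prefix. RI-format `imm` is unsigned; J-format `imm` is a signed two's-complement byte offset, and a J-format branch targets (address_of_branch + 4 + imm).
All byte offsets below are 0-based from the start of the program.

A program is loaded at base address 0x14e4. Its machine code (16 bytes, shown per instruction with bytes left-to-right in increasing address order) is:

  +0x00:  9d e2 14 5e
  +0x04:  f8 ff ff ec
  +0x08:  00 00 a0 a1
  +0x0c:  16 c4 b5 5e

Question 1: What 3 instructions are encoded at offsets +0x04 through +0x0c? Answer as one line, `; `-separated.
+0x04: f8 ff ff ec ⇒ word 0xecfffff8 (little)
  op=0xecfffff8>>24=0xec ⇒ jsr (J)
  imm@[23:0]=0xfffff8 (s24→-8) ⇒ -8
+0x08: 00 00 a0 a1 ⇒ word 0xa1a00000 (little)
  op=0xa1a00000>>24=0xa1 ⇒ lsr (RR)
  rd@[23:22]=0x2 ⇒ %r2
  rs@[21:20]=0x2 ⇒ %r2
+0x0c: 16 c4 b5 5e ⇒ word 0x5eb5c416 (little)
  op=0x5eb5c416>>24=0x5e ⇒ li (RI)
  rd@[23:22]=0x2 ⇒ %r2
  imm@[21:0]=0x35c416 ⇒ 3523606

jsr -8; lsr %r2, %r2; li 3523606, %r2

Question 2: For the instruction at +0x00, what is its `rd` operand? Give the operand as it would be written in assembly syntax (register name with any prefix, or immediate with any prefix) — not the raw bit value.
@+00  little-endian(9d e2 14 5e) = 0x5e14e29d
  op=0x5e14e29d>>24=0x5e ⇒ li (RI)
  [23:22] rd=0 = %r0
  [21:0] imm=1368733 = 1368733

%r0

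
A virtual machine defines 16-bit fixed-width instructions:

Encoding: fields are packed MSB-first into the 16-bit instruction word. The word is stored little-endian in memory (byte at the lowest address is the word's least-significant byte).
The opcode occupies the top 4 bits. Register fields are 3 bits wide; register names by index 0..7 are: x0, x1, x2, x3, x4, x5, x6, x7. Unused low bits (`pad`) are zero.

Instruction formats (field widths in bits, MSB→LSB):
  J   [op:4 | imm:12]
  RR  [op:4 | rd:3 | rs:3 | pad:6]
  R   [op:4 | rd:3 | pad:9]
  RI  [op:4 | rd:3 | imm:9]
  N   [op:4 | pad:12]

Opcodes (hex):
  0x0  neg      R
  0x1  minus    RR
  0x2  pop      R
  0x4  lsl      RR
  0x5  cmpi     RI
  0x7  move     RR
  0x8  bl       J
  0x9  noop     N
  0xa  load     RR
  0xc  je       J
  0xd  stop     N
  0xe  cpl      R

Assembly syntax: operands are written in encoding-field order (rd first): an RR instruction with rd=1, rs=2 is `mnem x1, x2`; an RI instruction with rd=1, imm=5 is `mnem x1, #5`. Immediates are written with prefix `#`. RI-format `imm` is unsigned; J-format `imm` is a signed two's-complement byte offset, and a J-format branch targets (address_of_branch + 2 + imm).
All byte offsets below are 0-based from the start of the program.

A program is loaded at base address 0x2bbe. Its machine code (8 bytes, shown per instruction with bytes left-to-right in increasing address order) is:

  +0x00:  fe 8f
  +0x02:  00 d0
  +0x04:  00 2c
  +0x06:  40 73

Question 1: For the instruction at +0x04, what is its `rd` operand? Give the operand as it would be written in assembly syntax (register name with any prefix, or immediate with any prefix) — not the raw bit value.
@+04  little-endian(00 2c) = 0x2c00
  top 4b → 0x2 → pop [R]
  rd: (w>>9)&0x7=0x6 → x6

x6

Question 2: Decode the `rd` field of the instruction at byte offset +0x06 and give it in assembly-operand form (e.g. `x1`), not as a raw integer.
[06] 40 73 → 0x7340
  top 4b → 0x7 → move [RR]
  rd: (w>>9)&0x7=0x1 → x1
  rs: (w>>6)&0x7=0x5 → x5

x1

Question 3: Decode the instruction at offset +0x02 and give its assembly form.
@+02  little-endian(00 d0) = 0xd000
  op=0xd000>>12=0xd ⇒ stop (N)

stop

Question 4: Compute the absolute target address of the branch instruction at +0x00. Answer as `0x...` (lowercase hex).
0x2bbe

[00] fe 8f → 0x8ffe
  opcode bits[15:12]=0x8: bl/J
  [11:0] imm=4094 (s12→-2) = #-2
  target = base 0x2bbe + off 0x00 + 2 + imm -2 = 0x2bbe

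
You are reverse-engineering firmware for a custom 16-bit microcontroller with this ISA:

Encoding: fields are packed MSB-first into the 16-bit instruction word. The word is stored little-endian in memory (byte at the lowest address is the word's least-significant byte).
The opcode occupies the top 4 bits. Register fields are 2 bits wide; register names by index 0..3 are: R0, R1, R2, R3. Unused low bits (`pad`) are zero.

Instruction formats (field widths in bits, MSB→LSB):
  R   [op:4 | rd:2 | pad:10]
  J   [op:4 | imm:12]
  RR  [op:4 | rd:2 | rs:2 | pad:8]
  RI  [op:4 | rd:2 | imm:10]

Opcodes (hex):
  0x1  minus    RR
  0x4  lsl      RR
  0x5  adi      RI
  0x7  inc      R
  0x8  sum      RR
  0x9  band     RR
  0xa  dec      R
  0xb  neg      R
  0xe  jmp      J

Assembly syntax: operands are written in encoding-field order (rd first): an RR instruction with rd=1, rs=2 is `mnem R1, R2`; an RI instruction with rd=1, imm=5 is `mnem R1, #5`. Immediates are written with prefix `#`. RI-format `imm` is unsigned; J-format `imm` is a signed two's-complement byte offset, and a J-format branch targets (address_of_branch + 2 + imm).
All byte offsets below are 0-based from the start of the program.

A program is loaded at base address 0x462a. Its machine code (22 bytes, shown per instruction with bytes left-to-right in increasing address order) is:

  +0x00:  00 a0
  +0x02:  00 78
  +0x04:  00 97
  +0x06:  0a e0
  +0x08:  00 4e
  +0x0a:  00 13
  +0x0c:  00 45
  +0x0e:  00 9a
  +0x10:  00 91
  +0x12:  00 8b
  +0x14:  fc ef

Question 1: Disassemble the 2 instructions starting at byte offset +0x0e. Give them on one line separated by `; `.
band R2, R2; band R0, R1

[0e] 00 9a → 0x9a00
  op=0x9a00>>12=0x9 ⇒ band (RR)
  [11:10] rd=2 = R2
  [9:8] rs=2 = R2
[10] 00 91 → 0x9100
  op=0x9100>>12=0x9 ⇒ band (RR)
  [11:10] rd=0 = R0
  [9:8] rs=1 = R1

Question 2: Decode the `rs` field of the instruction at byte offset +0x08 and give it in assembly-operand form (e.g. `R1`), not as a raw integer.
R2

@+08  little-endian(00 4e) = 0x4e00
  top 4b → 0x4 → lsl [RR]
  rd@[11:10]=0x3 ⇒ R3
  rs@[9:8]=0x2 ⇒ R2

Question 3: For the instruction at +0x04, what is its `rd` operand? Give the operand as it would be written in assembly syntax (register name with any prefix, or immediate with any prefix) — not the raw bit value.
@+04  little-endian(00 97) = 0x9700
  op=0x9700>>12=0x9 ⇒ band (RR)
  [11:10] rd=1 = R1
  [9:8] rs=3 = R3

R1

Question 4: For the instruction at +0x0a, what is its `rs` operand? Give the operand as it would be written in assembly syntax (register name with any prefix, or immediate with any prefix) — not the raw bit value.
R3

@+0a  little-endian(00 13) = 0x1300
  opcode bits[15:12]=0x1: minus/RR
  [11:10] rd=0 = R0
  [9:8] rs=3 = R3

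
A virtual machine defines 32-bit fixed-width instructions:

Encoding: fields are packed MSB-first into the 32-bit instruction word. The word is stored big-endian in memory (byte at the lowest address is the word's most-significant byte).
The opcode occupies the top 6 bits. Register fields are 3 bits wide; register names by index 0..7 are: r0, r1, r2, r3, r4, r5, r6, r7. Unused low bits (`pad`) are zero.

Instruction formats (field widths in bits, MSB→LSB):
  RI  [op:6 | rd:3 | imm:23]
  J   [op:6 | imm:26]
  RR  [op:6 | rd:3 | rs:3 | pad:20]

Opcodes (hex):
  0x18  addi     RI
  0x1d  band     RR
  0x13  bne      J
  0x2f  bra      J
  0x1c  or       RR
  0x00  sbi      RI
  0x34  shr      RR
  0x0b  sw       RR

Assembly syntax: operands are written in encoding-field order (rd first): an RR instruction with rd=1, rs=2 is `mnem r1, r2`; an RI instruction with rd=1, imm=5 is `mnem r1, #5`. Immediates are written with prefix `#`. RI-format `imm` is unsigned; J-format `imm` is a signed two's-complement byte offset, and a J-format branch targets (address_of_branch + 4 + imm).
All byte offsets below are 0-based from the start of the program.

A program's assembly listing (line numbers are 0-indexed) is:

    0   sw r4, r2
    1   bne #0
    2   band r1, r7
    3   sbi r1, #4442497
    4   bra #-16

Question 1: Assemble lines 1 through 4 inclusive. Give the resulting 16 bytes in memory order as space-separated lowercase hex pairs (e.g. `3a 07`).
L1: bne op=0x13:6|imm=0:26 ⇒ 0x4c000000 ⇒ big 4c 00 00 00
L2: band op=0x1d:6|rd=1:3|rs=7:3|pad=0:20 ⇒ 0x74f00000 ⇒ big 74 f0 00 00
L3: sbi op=0x0:6|rd=1:3|imm=4442497:23 ⇒ 0x00c3c981 ⇒ big 00 c3 c9 81
L4: bra op=0x2f:6|imm=-16:26 ⇒ 0xbffffff0 ⇒ big bf ff ff f0

4c 00 00 00 74 f0 00 00 00 c3 c9 81 bf ff ff f0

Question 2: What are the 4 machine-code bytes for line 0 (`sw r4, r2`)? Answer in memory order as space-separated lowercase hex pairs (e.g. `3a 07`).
0. sw fields op=0xb:6|rd=4:3|rs=2:3|pad=0:20 → word 2e200000h → 2e 20 00 00

2e 20 00 00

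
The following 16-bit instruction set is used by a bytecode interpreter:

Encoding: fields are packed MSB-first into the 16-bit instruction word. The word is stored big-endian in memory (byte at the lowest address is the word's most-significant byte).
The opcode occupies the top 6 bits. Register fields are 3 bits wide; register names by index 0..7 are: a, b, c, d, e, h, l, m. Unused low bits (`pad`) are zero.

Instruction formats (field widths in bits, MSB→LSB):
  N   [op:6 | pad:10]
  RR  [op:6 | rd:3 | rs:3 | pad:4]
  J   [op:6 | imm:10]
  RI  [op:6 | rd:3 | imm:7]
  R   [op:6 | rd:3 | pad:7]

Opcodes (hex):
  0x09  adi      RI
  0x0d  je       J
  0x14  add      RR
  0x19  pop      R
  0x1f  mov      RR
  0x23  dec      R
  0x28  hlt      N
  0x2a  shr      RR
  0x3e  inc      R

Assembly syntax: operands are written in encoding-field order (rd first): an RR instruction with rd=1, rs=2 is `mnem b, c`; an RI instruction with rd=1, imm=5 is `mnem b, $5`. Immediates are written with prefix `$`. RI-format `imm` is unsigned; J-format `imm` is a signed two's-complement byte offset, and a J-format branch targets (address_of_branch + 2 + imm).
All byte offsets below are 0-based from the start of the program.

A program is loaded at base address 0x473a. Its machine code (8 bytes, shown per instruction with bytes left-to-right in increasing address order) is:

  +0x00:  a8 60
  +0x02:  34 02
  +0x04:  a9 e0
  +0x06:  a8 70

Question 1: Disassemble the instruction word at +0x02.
+0x02: 34 02 ⇒ word 0x3402 (big)
  top 6b → 0xd → je [J]
  [9:0] imm=2 = $2

je $2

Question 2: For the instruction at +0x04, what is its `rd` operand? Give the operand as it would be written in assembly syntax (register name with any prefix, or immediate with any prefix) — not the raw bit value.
[04] a9 e0 → 0xa9e0
  op=0xa9e0>>10=0x2a ⇒ shr (RR)
  rd@[9:7]=0x3 ⇒ d
  rs@[6:4]=0x6 ⇒ l

d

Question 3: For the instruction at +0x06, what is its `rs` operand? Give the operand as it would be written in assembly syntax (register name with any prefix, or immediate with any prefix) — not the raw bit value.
off 0x06: read a8 70 as big → 0xa870
  op=0xa870>>10=0x2a ⇒ shr (RR)
  rd: (w>>7)&0x7=0x0 → a
  rs: (w>>4)&0x7=0x7 → m

m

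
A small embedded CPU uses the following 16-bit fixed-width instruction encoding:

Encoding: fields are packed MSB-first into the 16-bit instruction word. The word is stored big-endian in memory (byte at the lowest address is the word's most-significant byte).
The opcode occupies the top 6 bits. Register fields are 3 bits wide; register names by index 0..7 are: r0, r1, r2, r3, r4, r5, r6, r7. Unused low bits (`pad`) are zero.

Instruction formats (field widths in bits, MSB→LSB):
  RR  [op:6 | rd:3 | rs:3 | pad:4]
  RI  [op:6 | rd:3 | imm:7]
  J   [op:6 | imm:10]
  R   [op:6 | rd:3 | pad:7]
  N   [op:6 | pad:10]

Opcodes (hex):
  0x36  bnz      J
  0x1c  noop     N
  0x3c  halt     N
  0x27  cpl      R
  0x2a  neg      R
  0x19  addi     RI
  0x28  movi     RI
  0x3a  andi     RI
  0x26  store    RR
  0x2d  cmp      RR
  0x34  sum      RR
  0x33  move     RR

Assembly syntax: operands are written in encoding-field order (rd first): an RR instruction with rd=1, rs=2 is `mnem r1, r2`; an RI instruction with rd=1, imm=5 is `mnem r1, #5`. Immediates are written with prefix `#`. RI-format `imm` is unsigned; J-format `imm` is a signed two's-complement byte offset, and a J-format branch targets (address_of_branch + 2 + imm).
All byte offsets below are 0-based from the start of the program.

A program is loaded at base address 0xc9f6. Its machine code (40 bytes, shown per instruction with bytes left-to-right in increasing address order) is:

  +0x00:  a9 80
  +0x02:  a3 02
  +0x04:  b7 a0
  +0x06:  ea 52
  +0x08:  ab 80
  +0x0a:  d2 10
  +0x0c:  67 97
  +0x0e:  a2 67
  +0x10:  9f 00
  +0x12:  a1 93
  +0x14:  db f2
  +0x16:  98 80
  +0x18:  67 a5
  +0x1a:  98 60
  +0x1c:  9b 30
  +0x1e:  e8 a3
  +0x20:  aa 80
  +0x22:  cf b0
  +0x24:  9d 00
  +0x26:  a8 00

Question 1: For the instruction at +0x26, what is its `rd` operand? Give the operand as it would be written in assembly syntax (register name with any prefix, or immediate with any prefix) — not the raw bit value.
[26] a8 00 → 0xa800
  opcode bits[15:10]=0x2a: neg/R
  [9:7] rd=0 = r0

r0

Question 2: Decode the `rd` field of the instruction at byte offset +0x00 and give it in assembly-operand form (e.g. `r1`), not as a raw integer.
+0x00: a9 80 ⇒ word 0xa980 (big)
  op=0xa980>>10=0x2a ⇒ neg (R)
  [9:7] rd=3 = r3

r3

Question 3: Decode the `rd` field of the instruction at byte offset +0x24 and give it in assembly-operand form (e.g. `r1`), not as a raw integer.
+0x24: 9d 00 ⇒ word 0x9d00 (big)
  op=0x9d00>>10=0x27 ⇒ cpl (R)
  rd: (w>>7)&0x7=0x2 → r2

r2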